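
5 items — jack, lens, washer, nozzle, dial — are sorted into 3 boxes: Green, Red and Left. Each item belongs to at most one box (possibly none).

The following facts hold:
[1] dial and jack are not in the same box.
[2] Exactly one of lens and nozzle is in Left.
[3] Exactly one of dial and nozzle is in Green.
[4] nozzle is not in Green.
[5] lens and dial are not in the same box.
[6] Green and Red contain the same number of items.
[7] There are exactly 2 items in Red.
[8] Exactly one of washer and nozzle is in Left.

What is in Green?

From (4): nozzle ∉ Green.
(3) (exactly one): dial ∈ Green.
(5): lens ∉ Green.
(1): jack ∉ Green.
Suppose washer ∉ Green: no assignment then satisfies all the clues, so washer ∈ Green.

Green = {dial, washer}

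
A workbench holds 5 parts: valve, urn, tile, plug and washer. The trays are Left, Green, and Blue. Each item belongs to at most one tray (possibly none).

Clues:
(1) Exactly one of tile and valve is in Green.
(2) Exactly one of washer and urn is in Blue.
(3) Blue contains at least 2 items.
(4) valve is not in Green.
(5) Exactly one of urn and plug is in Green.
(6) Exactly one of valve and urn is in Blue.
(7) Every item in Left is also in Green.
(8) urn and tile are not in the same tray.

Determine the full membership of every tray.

Left = {}; Green = {plug, tile}; Blue = {valve, washer}

From (4): valve ∉ Green.
(1) (exactly one): tile ∈ Green.
(7) contrapositive: valve ∉ Left.
(8): urn ∉ Green.
(5) (exactly one): plug ∈ Green.
(7) contrapositive: urn ∉ Left.
Suppose valve ∉ Blue: no assignment then satisfies all the clues, so valve ∈ Blue.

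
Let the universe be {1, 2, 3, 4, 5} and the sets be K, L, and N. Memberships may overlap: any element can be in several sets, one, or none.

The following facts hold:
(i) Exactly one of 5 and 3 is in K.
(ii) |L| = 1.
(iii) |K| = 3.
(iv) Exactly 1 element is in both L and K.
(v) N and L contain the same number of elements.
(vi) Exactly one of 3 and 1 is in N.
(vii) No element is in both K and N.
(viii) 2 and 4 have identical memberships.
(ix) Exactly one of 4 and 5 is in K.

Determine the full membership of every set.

K = {2, 3, 4}; L = {3}; N = {1}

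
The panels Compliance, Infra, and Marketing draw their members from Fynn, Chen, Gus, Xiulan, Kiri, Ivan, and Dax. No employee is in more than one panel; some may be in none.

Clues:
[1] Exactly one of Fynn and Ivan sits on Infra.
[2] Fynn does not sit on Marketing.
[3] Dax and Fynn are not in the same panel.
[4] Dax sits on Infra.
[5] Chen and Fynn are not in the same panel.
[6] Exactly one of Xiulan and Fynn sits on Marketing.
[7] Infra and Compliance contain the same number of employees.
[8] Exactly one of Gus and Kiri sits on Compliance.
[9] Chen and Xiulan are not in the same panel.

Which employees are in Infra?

Infra = {Dax, Ivan}

From (2): Fynn ∉ Marketing.
From (4): Dax ∈ Infra.
(3): Fynn ∉ Infra.
(6) (exactly one): Xiulan ∈ Marketing.
(9): Chen ∉ Marketing.
(1) (exactly one): Ivan ∈ Infra.
Suppose Chen ∈ Infra: no assignment then satisfies all the clues, so Chen ∉ Infra.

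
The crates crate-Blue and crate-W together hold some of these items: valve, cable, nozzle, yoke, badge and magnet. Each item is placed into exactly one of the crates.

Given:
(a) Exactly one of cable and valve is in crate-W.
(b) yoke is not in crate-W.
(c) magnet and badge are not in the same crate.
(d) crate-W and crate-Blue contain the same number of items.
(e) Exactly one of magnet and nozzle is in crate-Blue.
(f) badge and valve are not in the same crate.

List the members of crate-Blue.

crate-Blue = {magnet, valve, yoke}

From (b): yoke ∉ crate-W.
Only one crate left: yoke ∈ crate-Blue.
Suppose valve ∉ crate-Blue: no assignment then satisfies all the clues, so valve ∈ crate-Blue.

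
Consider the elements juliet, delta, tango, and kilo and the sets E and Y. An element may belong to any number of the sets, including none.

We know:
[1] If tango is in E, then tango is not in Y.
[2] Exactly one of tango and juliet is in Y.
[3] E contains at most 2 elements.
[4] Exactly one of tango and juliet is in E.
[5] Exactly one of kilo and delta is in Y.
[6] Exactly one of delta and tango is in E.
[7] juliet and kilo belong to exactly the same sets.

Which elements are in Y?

Y = {juliet, kilo}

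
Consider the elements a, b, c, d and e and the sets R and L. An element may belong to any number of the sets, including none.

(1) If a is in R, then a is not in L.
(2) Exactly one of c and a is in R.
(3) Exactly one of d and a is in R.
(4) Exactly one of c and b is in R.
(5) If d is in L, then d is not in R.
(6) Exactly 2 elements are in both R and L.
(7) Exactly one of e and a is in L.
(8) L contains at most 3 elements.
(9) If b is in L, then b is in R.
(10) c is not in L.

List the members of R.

R = {a, b, e}

From (10): c ∉ L.
Suppose a ∉ R: no assignment then satisfies all the clues, so a ∈ R.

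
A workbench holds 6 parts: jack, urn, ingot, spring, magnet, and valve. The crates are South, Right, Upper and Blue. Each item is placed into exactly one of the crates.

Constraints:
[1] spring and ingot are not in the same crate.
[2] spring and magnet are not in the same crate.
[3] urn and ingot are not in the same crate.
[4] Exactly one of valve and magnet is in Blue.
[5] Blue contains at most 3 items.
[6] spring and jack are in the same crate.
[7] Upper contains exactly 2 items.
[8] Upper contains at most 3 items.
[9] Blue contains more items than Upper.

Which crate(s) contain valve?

valve: Blue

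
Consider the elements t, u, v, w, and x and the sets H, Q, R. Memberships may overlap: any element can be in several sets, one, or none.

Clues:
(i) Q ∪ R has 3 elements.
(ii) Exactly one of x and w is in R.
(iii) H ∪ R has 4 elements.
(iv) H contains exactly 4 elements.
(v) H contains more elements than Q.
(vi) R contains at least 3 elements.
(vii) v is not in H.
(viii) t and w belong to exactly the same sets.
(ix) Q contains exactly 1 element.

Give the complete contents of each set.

H = {t, u, w, x}; Q = {u}; R = {t, u, w}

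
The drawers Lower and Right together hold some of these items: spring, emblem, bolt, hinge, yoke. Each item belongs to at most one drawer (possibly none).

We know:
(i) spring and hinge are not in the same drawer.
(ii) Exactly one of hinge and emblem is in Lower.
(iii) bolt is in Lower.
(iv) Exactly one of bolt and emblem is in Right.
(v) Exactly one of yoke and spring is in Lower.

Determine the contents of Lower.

From (iii): bolt ∈ Lower.
(iv) (exactly one): emblem ∈ Right.
(ii) (exactly one): hinge ∈ Lower.
(i): spring ∉ Lower.
(v) (exactly one): yoke ∈ Lower.

Lower = {bolt, hinge, yoke}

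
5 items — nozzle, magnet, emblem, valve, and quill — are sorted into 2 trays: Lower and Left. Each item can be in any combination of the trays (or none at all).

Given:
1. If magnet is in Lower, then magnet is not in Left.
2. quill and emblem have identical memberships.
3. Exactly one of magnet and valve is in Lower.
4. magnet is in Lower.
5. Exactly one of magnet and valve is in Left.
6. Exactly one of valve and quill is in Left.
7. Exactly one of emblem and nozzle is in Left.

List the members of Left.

From (4): magnet ∈ Lower.
(1): magnet ∉ Left.
(3) (exactly one): valve ∉ Lower.
(5) (exactly one): valve ∈ Left.
(6) (exactly one): quill ∉ Left.
(2): emblem matches quill: emblem ∉ Left.
(7) (exactly one): nozzle ∈ Left.

Left = {nozzle, valve}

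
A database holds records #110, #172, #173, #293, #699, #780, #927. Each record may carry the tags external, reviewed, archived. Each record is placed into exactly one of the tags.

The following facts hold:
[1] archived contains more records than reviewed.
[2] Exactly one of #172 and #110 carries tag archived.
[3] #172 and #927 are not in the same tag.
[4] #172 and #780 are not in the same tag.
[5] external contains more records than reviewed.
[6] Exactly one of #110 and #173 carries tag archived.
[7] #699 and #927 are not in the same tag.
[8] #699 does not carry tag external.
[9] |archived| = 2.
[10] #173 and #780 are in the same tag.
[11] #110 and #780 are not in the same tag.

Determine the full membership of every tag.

external = {#173, #293, #780, #927}; reviewed = {#172}; archived = {#110, #699}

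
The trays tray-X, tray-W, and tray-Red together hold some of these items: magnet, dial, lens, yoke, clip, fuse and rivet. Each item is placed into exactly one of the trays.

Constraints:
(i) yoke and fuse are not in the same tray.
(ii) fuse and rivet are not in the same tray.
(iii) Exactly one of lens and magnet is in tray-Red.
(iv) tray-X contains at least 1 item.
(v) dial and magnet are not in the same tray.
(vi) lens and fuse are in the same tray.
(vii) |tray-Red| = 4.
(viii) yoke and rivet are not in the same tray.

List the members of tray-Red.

tray-Red = {clip, dial, fuse, lens}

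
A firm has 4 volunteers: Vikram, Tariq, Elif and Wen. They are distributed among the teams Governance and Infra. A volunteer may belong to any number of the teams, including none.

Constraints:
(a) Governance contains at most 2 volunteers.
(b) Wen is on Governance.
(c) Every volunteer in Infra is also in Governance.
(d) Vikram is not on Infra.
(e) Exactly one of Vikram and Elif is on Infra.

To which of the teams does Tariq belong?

Tariq: none

From (b): Wen ∈ Governance.
From (d): Vikram ∉ Infra.
(e) (exactly one): Elif ∈ Infra.
(c) with Elif ∈ Infra: Elif ∈ Governance.
(a): Governance already has 2, so the rest are out.
(c) contrapositive: Tariq ∉ Infra.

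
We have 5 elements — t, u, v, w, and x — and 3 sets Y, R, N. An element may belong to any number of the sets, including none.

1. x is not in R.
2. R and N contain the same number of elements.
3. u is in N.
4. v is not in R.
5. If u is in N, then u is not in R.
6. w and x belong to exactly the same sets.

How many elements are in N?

1

From (1): x ∉ R.
From (3): u ∈ N.
From (4): v ∉ R.
(5): u ∉ R.
(6): w matches x: w ∉ R.
Suppose t ∉ R: no assignment then satisfies all the clues, so t ∈ R.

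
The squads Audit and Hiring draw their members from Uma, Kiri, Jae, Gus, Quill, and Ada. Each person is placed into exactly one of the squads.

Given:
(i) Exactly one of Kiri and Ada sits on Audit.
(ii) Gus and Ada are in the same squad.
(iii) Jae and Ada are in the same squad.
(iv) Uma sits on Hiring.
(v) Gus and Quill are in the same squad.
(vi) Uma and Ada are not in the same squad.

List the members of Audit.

Audit = {Ada, Gus, Jae, Quill}

From (iv): Uma ∈ Hiring.
(vi): Ada ∉ Hiring.
Only one squad left: Ada ∈ Audit.
(i) (exactly one): Kiri ∉ Audit.
(ii): Gus matches Ada: Gus ∈ Audit.
(iii): Jae matches Ada: Jae ∈ Audit.
(v): Quill matches Gus: Quill ∈ Audit.
Only one squad left: Kiri ∈ Hiring.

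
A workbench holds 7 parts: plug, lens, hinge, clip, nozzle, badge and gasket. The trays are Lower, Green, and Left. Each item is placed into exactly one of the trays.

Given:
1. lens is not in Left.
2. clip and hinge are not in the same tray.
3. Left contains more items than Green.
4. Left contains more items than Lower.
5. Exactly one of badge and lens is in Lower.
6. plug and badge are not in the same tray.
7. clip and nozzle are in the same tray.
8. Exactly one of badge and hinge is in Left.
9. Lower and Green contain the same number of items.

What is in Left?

Left = {badge, clip, nozzle}

From (1): lens ∉ Left.
Suppose plug ∈ Left: no assignment then satisfies all the clues, so plug ∉ Left.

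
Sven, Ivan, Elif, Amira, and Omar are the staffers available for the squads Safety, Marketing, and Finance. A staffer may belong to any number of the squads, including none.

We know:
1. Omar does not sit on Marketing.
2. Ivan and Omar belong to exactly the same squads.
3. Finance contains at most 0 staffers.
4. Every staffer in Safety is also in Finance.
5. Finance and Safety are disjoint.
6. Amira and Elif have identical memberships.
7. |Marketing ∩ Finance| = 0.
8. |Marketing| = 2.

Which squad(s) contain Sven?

Sven: none

From (1): Omar ∉ Marketing.
(2): Ivan matches Omar: Ivan ∉ Marketing.
(3): Finance already has 0, so the rest are out.
(4) contrapositive: Sven ∉ Safety.
(4) contrapositive: Ivan ∉ Safety.
(4) contrapositive: Elif ∉ Safety.
(4) contrapositive: Amira ∉ Safety.
(4) contrapositive: Omar ∉ Safety.
Suppose Sven ∈ Marketing: no assignment then satisfies all the clues, so Sven ∉ Marketing.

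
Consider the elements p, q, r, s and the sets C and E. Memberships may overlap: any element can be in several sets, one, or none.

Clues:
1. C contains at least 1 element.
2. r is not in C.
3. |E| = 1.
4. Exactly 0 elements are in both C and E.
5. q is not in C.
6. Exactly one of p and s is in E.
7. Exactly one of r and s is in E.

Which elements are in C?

C = {p}

From (2): r ∉ C.
From (5): q ∉ C.
Suppose p ∉ C: no assignment then satisfies all the clues, so p ∈ C.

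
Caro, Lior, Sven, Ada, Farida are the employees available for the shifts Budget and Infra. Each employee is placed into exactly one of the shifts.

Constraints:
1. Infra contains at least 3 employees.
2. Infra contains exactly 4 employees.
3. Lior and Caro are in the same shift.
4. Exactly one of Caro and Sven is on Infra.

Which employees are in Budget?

Budget = {Sven}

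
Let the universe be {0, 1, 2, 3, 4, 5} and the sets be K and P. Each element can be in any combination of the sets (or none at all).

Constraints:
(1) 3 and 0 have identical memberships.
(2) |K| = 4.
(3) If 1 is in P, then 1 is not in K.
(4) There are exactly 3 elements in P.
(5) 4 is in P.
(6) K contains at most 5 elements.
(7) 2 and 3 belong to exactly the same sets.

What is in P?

P = {1, 4, 5}

From (5): 4 ∈ P.
Suppose 0 ∈ P: no assignment then satisfies all the clues, so 0 ∉ P.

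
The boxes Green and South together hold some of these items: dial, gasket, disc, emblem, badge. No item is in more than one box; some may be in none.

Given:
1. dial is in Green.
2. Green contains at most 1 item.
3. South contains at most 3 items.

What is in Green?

Green = {dial}

From (1): dial ∈ Green.
(2): Green already has 1, so the rest are out.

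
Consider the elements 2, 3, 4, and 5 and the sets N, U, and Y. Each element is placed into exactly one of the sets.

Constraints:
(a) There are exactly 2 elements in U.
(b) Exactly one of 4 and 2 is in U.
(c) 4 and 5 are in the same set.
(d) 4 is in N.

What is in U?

U = {2, 3}

From (d): 4 ∈ N.
(b) (exactly one): 2 ∈ U.
(c): 5 matches 4: 5 ∈ N.
(a): only 2 candidates remain for U, so all are in.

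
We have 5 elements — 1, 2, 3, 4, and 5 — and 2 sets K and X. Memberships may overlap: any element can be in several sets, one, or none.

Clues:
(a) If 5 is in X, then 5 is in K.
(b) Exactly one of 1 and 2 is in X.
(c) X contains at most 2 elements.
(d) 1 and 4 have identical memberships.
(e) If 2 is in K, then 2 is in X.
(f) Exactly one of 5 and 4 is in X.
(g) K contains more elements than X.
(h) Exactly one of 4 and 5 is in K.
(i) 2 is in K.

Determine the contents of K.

K = {2, 3, 5}

From (i): 2 ∈ K.
(e): 2 ∈ X.
(b) (exactly one): 1 ∉ X.
(d): 4 matches 1: 4 ∉ X.
(f) (exactly one): 5 ∈ X.
(a): 5 ∈ K.
(c): X already has 2, so the rest are out.
(h) (exactly one): 4 ∉ K.
(d): 1 matches 4: 1 ∉ K.
Suppose 3 ∉ K: no assignment then satisfies all the clues, so 3 ∈ K.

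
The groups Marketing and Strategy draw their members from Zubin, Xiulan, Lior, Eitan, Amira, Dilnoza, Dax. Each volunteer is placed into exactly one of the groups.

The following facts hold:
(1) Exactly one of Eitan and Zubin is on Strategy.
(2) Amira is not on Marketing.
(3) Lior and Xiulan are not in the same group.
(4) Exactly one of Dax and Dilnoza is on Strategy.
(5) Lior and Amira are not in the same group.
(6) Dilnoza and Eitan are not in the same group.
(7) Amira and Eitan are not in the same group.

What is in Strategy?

Strategy = {Amira, Dilnoza, Xiulan, Zubin}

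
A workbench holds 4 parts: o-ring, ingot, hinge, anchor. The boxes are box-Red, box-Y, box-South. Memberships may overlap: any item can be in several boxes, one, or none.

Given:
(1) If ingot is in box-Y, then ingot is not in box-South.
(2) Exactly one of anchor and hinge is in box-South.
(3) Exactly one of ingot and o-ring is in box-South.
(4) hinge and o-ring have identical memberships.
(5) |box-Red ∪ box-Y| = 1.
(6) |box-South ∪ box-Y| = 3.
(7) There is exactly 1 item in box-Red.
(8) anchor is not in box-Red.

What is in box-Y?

box-Y = {ingot}

From (8): anchor ∉ box-Red.
Suppose o-ring ∈ box-Y: no assignment then satisfies all the clues, so o-ring ∉ box-Y.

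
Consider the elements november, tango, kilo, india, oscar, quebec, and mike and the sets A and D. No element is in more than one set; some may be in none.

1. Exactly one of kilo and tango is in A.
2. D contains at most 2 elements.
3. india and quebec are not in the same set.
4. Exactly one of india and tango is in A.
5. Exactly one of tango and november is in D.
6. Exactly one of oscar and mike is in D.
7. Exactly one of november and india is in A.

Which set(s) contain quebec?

quebec: none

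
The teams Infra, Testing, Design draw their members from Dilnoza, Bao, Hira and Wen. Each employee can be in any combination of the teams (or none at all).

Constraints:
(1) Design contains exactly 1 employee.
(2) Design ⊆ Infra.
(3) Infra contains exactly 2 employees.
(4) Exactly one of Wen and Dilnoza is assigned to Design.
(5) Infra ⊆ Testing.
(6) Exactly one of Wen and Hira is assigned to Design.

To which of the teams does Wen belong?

Wen: Design, Infra, Testing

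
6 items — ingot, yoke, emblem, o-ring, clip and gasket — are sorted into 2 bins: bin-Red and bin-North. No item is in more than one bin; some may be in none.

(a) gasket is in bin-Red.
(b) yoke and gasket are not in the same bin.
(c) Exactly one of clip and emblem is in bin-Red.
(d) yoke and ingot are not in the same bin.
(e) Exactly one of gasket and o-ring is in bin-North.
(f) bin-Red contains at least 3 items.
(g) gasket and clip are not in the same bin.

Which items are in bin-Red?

From (a): gasket ∈ bin-Red.
(b): yoke ∉ bin-Red.
(e) (exactly one): o-ring ∈ bin-North.
(g): clip ∉ bin-Red.
(c) (exactly one): emblem ∈ bin-Red.
(f): only 3 candidates remain for bin-Red, so all are in.

bin-Red = {emblem, gasket, ingot}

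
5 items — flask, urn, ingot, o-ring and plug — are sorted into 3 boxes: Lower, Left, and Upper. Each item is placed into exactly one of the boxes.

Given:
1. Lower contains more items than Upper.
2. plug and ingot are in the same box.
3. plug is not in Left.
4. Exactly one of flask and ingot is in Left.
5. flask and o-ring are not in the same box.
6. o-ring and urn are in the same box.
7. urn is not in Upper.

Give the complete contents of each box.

Lower = {ingot, o-ring, plug, urn}; Left = {flask}; Upper = {}

From (3): plug ∉ Left.
From (7): urn ∉ Upper.
(2): ingot matches plug: ingot ∉ Left.
(4) (exactly one): flask ∈ Left.
(5): o-ring ∉ Left.
(6): urn matches o-ring: urn ∉ Left.
(6): o-ring matches urn: o-ring ∉ Upper.
Only one box left: urn ∈ Lower.
Only one box left: o-ring ∈ Lower.
Suppose ingot ∉ Lower: no assignment then satisfies all the clues, so ingot ∈ Lower.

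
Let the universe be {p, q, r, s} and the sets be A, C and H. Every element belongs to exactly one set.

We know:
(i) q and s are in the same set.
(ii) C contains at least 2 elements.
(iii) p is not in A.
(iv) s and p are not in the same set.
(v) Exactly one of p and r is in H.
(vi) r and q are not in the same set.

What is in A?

A = {r}

From (iii): p ∉ A.
Suppose q ∈ A: no assignment then satisfies all the clues, so q ∉ A.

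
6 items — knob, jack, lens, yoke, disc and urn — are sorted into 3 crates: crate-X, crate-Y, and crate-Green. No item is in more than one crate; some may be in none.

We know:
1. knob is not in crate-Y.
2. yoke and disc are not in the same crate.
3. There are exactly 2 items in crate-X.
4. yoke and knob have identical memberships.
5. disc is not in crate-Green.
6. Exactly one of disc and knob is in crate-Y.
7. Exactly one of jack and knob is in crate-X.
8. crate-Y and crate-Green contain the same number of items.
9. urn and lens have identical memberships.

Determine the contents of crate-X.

crate-X = {knob, yoke}

From (1): knob ∉ crate-Y.
From (5): disc ∉ crate-Green.
(4): yoke matches knob: yoke ∉ crate-Y.
(6) (exactly one): disc ∈ crate-Y.
Suppose knob ∉ crate-X: no assignment then satisfies all the clues, so knob ∈ crate-X.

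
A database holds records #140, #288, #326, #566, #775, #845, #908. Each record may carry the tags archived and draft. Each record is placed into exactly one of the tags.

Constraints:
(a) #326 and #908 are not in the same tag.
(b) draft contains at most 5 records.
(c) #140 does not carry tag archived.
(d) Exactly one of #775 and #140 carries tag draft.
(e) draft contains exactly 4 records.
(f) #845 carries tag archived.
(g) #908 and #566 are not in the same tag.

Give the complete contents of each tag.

From (c): #140 ∉ archived.
From (f): #845 ∈ archived.
Only one tag left: #140 ∈ draft.
(d) (exactly one): #775 ∉ draft.
Only one tag left: #775 ∈ archived.
Suppose #288 ∈ archived: no assignment then satisfies all the clues, so #288 ∉ archived.

archived = {#775, #845, #908}; draft = {#140, #288, #326, #566}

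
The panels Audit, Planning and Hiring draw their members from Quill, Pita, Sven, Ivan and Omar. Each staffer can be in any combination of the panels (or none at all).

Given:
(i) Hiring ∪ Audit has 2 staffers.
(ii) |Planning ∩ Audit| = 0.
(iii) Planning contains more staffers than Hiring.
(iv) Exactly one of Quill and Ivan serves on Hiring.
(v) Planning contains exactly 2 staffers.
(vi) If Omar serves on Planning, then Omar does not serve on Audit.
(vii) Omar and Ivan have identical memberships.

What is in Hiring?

Hiring = {Quill}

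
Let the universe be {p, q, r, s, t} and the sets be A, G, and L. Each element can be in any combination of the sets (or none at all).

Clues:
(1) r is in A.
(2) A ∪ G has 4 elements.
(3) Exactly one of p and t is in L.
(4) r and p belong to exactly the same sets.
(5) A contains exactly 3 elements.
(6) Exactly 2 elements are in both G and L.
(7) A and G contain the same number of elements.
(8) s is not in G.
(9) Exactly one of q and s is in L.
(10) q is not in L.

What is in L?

From (1): r ∈ A.
From (8): s ∉ G.
From (10): q ∉ L.
(4): p matches r: p ∈ A.
(9) (exactly one): s ∈ L.
Suppose p ∉ L: no assignment then satisfies all the clues, so p ∈ L.

L = {p, r, s}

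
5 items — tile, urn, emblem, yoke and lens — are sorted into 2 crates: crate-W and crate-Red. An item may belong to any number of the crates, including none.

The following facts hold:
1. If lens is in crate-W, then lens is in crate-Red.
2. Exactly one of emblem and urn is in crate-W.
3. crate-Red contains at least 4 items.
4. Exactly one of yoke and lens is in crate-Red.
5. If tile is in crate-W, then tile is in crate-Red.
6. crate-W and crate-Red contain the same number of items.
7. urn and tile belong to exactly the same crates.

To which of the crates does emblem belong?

emblem: crate-Red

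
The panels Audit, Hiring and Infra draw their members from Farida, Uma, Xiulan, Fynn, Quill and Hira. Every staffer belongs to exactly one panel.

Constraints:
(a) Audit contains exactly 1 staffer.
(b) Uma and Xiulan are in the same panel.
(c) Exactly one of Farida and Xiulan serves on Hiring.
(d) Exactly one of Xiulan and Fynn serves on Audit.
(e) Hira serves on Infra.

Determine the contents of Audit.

Audit = {Fynn}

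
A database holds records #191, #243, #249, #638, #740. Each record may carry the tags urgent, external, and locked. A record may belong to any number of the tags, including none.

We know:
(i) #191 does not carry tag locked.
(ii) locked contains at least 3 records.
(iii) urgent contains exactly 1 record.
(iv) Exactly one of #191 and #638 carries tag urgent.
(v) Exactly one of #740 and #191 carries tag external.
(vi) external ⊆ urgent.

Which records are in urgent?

urgent = {#191}

From (i): #191 ∉ locked.
Suppose #191 ∉ urgent: no assignment then satisfies all the clues, so #191 ∈ urgent.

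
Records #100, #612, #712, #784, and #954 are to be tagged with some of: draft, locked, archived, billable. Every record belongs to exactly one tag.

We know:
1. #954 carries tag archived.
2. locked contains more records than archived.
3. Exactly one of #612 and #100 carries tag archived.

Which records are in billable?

billable = {}

From (1): #954 ∈ archived.
Suppose #100 ∈ billable: no assignment then satisfies all the clues, so #100 ∉ billable.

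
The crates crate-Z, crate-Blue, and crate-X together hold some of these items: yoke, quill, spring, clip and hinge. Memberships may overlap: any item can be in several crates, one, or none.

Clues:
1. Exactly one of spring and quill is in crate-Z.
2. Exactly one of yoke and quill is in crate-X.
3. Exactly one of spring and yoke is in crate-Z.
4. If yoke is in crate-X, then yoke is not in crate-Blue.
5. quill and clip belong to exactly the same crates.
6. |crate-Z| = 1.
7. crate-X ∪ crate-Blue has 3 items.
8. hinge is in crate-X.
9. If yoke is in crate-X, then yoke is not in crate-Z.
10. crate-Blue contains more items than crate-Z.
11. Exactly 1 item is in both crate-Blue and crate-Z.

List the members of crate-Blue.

crate-Blue = {hinge, spring}

From (8): hinge ∈ crate-X.
Suppose yoke ∈ crate-Blue: no assignment then satisfies all the clues, so yoke ∉ crate-Blue.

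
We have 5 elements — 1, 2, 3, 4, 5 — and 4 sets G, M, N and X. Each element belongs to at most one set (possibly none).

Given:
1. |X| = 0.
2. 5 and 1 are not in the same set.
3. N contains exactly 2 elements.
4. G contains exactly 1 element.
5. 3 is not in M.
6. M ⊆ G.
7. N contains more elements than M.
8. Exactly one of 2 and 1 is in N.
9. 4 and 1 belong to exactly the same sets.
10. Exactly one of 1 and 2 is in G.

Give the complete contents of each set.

G = {2}; M = {}; N = {1, 4}; X = {}

From (5): 3 ∉ M.
(1): X already has 0, so the rest are out.
Suppose 1 ∈ G: no assignment then satisfies all the clues, so 1 ∉ G.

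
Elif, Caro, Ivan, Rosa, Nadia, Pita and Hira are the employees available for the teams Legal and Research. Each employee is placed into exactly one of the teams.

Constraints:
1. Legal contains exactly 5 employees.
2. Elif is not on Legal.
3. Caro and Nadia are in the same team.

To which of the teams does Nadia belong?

Nadia: Legal

From (2): Elif ∉ Legal.
Only one team left: Elif ∈ Research.
Suppose Nadia ∉ Legal: no assignment then satisfies all the clues, so Nadia ∈ Legal.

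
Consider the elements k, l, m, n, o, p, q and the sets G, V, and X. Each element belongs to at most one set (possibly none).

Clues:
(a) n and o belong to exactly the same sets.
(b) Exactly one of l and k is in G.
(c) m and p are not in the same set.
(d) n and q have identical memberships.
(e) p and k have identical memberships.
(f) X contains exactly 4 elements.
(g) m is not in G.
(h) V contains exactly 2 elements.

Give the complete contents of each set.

G = {l}; V = {k, p}; X = {m, n, o, q}

From (g): m ∉ G.
Suppose k ∈ G: no assignment then satisfies all the clues, so k ∉ G.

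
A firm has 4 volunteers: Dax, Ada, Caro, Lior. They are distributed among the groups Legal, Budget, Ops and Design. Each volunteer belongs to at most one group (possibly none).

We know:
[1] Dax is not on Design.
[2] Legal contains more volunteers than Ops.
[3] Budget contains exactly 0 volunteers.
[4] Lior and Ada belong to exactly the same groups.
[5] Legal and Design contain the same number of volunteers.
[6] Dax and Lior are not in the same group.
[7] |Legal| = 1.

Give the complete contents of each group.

From (1): Dax ∉ Design.
(3): Budget already has 0, so the rest are out.
Suppose Dax ∉ Legal: no assignment then satisfies all the clues, so Dax ∈ Legal.

Legal = {Dax}; Budget = {}; Ops = {}; Design = {Caro}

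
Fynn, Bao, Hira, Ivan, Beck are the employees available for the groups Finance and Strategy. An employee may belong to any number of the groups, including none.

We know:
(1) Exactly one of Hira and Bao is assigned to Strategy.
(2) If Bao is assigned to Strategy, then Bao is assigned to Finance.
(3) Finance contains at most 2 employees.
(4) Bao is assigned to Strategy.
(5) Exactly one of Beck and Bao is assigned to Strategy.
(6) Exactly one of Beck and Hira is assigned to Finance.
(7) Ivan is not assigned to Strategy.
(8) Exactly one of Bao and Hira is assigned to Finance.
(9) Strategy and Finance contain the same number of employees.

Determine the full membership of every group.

Finance = {Bao, Beck}; Strategy = {Bao, Fynn}

From (4): Bao ∈ Strategy.
From (7): Ivan ∉ Strategy.
(1) (exactly one): Hira ∉ Strategy.
(2): Bao ∈ Finance.
(5) (exactly one): Beck ∉ Strategy.
(8) (exactly one): Hira ∉ Finance.
(6) (exactly one): Beck ∈ Finance.
(3): Finance already has 2, so the rest are out.
Suppose Fynn ∉ Strategy: no assignment then satisfies all the clues, so Fynn ∈ Strategy.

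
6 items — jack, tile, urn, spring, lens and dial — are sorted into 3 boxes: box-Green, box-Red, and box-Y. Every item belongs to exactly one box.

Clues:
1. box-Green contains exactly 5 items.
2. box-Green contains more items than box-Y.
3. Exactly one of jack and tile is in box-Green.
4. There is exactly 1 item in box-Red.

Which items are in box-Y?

box-Y = {}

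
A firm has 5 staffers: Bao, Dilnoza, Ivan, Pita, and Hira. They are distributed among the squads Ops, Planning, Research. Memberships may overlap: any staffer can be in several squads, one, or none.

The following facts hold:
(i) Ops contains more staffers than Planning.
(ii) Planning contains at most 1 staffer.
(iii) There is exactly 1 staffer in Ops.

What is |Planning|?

0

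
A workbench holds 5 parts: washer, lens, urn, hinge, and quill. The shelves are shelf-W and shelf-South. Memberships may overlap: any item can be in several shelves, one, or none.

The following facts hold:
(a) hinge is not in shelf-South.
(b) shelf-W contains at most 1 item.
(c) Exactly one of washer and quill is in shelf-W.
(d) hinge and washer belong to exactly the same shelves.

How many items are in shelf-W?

1

From (a): hinge ∉ shelf-South.
(d): washer matches hinge: washer ∉ shelf-South.
Suppose washer ∈ shelf-W: no assignment then satisfies all the clues, so washer ∉ shelf-W.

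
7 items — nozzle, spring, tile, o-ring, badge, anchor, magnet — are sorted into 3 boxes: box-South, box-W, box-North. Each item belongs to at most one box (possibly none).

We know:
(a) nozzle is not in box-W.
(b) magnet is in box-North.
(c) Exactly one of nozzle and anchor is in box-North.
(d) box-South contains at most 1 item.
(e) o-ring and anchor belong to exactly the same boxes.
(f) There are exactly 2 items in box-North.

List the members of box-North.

box-North = {magnet, nozzle}

From (a): nozzle ∉ box-W.
From (b): magnet ∈ box-North.
Suppose nozzle ∉ box-North: no assignment then satisfies all the clues, so nozzle ∈ box-North.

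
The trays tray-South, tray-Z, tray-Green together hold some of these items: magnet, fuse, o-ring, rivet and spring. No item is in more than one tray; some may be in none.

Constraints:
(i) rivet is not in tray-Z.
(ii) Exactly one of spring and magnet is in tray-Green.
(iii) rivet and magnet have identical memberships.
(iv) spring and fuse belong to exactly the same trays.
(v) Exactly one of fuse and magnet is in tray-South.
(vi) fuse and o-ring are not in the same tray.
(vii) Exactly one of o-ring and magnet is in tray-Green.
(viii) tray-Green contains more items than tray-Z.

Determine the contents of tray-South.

tray-South = {fuse, spring}

From (i): rivet ∉ tray-Z.
(iii): magnet matches rivet: magnet ∉ tray-Z.
Suppose magnet ∈ tray-South: no assignment then satisfies all the clues, so magnet ∉ tray-South.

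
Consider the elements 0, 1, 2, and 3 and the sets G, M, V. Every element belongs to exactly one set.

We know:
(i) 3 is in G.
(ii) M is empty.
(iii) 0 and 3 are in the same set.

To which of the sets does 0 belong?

From (i): 3 ∈ G.
(ii): M already has 0, so the rest are out.
(iii): 0 matches 3: 0 ∈ G.

0: G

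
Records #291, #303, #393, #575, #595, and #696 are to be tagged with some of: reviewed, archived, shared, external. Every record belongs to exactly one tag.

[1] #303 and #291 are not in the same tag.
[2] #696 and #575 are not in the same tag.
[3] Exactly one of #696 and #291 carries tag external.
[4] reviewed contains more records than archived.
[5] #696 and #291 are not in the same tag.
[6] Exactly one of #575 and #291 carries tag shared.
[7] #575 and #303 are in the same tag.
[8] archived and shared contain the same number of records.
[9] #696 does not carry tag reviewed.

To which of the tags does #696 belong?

#696: external

From (9): #696 ∉ reviewed.
Suppose #696 ∈ archived: no assignment then satisfies all the clues, so #696 ∉ archived.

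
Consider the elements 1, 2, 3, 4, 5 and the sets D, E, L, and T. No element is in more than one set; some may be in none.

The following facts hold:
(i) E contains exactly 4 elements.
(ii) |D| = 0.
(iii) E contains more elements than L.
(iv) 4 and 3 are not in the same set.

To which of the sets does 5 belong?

(ii): D already has 0, so the rest are out.
Suppose 5 ∉ E: no assignment then satisfies all the clues, so 5 ∈ E.

5: E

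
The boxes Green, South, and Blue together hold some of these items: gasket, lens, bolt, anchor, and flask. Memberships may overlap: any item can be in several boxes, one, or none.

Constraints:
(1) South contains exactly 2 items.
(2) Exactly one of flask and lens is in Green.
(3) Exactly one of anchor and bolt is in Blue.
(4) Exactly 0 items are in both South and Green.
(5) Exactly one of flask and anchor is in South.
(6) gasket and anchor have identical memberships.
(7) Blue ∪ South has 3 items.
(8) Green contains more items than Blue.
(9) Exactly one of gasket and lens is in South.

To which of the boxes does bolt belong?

bolt: Blue, Green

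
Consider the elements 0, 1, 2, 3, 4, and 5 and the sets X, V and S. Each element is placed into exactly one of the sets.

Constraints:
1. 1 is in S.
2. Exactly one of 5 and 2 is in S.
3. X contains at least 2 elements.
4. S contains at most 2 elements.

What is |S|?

2

From (1): 1 ∈ S.
Suppose 0 ∈ S: no assignment then satisfies all the clues, so 0 ∉ S.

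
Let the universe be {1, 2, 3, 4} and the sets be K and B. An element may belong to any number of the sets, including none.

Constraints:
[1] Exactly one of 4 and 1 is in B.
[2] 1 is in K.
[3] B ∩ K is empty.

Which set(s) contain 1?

1: K

From (2): 1 ∈ K.
(3) (disjoint): 1 ∉ B.
(1) (exactly one): 4 ∈ B.
(3) (disjoint): 4 ∉ K.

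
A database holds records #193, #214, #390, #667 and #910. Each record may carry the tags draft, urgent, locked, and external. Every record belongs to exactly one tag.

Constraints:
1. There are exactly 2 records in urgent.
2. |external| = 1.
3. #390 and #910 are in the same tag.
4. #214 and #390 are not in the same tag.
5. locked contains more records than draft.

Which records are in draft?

draft = {}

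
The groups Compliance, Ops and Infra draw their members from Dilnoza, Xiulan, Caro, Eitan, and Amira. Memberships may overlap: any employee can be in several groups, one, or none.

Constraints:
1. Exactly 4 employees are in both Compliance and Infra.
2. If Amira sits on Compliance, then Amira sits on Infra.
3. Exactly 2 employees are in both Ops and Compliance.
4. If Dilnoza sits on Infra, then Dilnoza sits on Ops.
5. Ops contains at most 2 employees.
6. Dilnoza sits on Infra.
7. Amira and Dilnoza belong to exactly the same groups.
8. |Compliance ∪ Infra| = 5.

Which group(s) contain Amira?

Amira: Compliance, Infra, Ops

From (6): Dilnoza ∈ Infra.
(4): Dilnoza ∈ Ops.
(7): Amira matches Dilnoza: Amira ∈ Ops.
(7): Amira matches Dilnoza: Amira ∈ Infra.
(5): Ops already has 2, so the rest are out.
Suppose Amira ∉ Compliance: no assignment then satisfies all the clues, so Amira ∈ Compliance.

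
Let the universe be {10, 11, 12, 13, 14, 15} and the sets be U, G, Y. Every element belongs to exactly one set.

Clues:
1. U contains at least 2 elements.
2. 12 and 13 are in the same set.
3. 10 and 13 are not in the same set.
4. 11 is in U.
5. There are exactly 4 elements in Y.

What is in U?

From (4): 11 ∈ U.
Suppose 10 ∉ U: no assignment then satisfies all the clues, so 10 ∈ U.

U = {10, 11}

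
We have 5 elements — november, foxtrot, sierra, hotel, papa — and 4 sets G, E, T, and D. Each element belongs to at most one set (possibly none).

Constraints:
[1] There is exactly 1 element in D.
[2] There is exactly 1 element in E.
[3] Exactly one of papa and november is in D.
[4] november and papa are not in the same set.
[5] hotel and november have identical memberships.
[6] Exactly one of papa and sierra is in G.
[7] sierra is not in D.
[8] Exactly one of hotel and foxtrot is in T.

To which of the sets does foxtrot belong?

foxtrot: E

From (7): sierra ∉ D.
Suppose foxtrot ∈ G: no assignment then satisfies all the clues, so foxtrot ∉ G.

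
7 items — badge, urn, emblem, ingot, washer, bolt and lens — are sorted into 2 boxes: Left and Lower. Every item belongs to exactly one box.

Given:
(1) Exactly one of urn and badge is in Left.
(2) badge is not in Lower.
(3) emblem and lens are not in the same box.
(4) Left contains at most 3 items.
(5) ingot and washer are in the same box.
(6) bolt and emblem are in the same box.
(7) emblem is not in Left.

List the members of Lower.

From (2): badge ∉ Lower.
From (7): emblem ∉ Left.
(6): bolt matches emblem: bolt ∉ Left.
Only one box left: badge ∈ Left.
Only one box left: emblem ∈ Lower.
Only one box left: bolt ∈ Lower.
(1) (exactly one): urn ∉ Left.
(3): lens ∉ Lower.
Only one box left: urn ∈ Lower.
Only one box left: lens ∈ Left.
Suppose ingot ∉ Lower: no assignment then satisfies all the clues, so ingot ∈ Lower.

Lower = {bolt, emblem, ingot, urn, washer}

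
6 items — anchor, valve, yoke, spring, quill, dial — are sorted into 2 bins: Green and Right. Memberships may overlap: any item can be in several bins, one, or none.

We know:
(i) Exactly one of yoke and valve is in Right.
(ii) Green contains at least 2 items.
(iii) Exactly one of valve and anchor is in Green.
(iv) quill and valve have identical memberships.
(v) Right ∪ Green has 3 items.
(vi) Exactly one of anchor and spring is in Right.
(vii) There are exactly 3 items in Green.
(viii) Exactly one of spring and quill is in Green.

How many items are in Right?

2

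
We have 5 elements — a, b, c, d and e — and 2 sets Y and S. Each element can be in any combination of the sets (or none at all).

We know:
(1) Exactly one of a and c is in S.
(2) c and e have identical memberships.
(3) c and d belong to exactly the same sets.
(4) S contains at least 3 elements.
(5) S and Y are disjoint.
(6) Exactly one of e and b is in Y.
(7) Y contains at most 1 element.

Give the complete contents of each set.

Y = {b}; S = {c, d, e}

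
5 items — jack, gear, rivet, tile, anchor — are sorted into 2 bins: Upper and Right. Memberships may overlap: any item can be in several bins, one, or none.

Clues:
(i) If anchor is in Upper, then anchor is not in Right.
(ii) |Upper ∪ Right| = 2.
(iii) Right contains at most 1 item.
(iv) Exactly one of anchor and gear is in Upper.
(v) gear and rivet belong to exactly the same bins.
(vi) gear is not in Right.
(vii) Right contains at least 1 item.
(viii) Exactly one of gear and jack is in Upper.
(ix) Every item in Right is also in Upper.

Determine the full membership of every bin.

From (vi): gear ∉ Right.
(v): rivet matches gear: rivet ∉ Right.
Suppose jack ∉ Upper: no assignment then satisfies all the clues, so jack ∈ Upper.

Upper = {anchor, jack}; Right = {jack}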